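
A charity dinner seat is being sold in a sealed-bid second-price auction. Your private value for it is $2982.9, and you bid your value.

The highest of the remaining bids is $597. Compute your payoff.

Your bid $2982.9 exceeds the highest competing bid $597, so you win.
In a second-price auction the winner pays the second-highest bid, $597.
Payoff = value − price = $2982.9 − $597 = $2385.9.

$2385.9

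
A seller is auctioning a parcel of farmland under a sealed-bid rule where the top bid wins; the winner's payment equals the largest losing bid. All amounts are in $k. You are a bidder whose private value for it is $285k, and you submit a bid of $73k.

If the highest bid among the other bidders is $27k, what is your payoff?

$258k

Your bid $73k exceeds the highest competing bid $27k, so you win.
In a second-price auction the winner pays the second-highest bid, $27k.
Payoff = value − price = $285k − $27k = $258k.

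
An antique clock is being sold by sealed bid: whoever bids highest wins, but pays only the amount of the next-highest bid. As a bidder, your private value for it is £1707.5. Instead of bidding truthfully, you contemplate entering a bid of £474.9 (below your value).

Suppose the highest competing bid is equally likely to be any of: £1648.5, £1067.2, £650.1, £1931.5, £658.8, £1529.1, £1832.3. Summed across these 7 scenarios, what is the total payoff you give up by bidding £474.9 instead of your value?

The deviation costs you only when the competing bid falls strictly between £474.9 and £1707.5; elsewhere both bids give the same outcome.
£1648.5: truthful payoff £59, deviation payoff £0 → loss £59.
£1067.2: truthful payoff £640.3, deviation payoff £0 → loss £640.3.
£650.1: truthful payoff £1057.4, deviation payoff £0 → loss £1057.4.
£1931.5: outcomes coincide → loss £0.
£658.8: truthful payoff £1048.7, deviation payoff £0 → loss £1048.7.
£1529.1: truthful payoff £178.4, deviation payoff £0 → loss £178.4.
£1832.3: outcomes coincide → loss £0.
Total loss = £59 + £640.3 + £1057.4 + £1048.7 + £178.4 = £2983.8.
In a second-price auction your bid sets only whether you win, not what you pay, so bidding your true value is weakly dominant.

£2983.8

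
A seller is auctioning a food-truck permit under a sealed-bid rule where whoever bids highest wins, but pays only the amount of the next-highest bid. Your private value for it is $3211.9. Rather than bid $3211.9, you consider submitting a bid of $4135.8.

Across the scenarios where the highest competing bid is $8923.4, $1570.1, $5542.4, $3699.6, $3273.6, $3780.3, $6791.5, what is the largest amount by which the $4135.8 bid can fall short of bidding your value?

$568.4

$8923.4: same outcome either way → loss $0.
$1570.1: same outcome either way → loss $0.
$5542.4: same outcome either way → loss $0.
$3699.6: truthful gives $0, deviation gives −$487.7 → loss $487.7.
$3273.6: truthful gives $0, deviation gives −$61.7 → loss $61.7.
$3780.3: truthful gives $0, deviation gives −$568.4 → loss $568.4.
$6791.5: same outcome either way → loss $0.
Maximum loss: $568.4.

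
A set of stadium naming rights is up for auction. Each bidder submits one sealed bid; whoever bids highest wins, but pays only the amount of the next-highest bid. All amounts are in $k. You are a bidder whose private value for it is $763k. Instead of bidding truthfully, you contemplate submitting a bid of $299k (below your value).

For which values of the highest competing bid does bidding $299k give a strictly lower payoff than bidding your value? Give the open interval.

If the competing bid is below $299k, both bids win at the same price — no difference.
If it is above $763k, both bids lose — no difference.
If it lies strictly between $299k and $763k, bidding your value wins at a price below your value (positive payoff) while bidding $299k loses (payoff 0).
So the deviation strictly hurts on the open interval ($299k, $763k).

($299k, $763k)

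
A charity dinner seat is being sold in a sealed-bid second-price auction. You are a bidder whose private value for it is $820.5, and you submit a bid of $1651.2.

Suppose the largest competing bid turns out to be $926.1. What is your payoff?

Your bid $1651.2 exceeds the highest competing bid $926.1, so you win.
In a second-price auction the winner pays the second-highest bid, $926.1.
Payoff = value − price = $820.5 − $926.1 = −$105.6.

−$105.6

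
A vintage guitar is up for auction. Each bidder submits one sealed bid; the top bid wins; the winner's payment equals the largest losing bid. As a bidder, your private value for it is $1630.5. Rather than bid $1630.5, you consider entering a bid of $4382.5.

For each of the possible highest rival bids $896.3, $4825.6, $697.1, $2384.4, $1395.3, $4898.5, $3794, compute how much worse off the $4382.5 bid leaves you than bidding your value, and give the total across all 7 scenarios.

$2917.4

The deviation costs you only when the competing bid falls strictly between $1630.5 and $4382.5; elsewhere both bids give the same outcome.
$896.3: outcomes coincide → loss $0.
$4825.6: outcomes coincide → loss $0.
$697.1: outcomes coincide → loss $0.
$2384.4: truthful payoff $0, deviation payoff −$753.9 → loss $753.9.
$1395.3: outcomes coincide → loss $0.
$4898.5: outcomes coincide → loss $0.
$3794: truthful payoff $0, deviation payoff −$2163.5 → loss $2163.5.
Total loss = $753.9 + $2163.5 = $2917.4.
In a second-price auction your bid sets only whether you win, not what you pay, so bidding your true value is weakly dominant.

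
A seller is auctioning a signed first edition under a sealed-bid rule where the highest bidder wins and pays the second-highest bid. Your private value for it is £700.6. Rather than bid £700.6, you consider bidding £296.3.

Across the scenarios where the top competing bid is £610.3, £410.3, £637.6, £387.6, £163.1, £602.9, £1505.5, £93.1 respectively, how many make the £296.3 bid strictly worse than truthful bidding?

5

The deviation hurts exactly when the highest competing bid lies strictly between £296.3 and £700.6 — underbidding then forfeits a profitable win.
£610.3: inside the interval → strictly worse (loss £90.3).
£410.3: inside the interval → strictly worse (loss £290.3).
£637.6: inside the interval → strictly worse (loss £63).
£387.6: inside the interval → strictly worse (loss £313).
£163.1: below both → same outcome either way.
£602.9: inside the interval → strictly worse (loss £97.7).
£1505.5: above both → same outcome either way.
£93.1: below both → same outcome either way.
Count: 5.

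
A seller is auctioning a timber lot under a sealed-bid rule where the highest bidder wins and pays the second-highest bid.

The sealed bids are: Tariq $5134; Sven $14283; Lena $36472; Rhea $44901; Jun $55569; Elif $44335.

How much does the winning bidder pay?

Highest bid: Jun at $55569, so Jun wins.
Second-highest bid: Rhea at $44901 — that is the price the winner pays.

$44901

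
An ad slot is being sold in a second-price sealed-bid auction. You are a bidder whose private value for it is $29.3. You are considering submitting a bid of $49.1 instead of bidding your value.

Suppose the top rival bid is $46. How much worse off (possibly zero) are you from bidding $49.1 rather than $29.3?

$16.7

Bidding your value $29.3: you lose (since $29.3 < $46). Payoff $0.
Bidding $49.1: you win and pay $46. Payoff $29.3 − $46 = −$16.7.
The competing bid $46 lies between your value and your inflated bid, so overbidding wins an item priced above your value.
Loss from deviating = $0 − (−$16.7) = $16.7.
Truthful bidding weakly dominates here: raising your bid can only win items priced above your value, and lowering it can only forfeit items priced below.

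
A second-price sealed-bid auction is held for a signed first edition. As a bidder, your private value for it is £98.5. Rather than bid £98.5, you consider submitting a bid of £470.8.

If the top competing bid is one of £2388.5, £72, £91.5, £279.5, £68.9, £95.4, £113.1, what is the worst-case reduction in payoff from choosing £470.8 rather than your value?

£181

£2388.5: same outcome either way → loss £0.
£72: same outcome either way → loss £0.
£91.5: same outcome either way → loss £0.
£279.5: truthful gives £0, deviation gives −£181 → loss £181.
£68.9: same outcome either way → loss £0.
£95.4: same outcome either way → loss £0.
£113.1: truthful gives £0, deviation gives −£14.6 → loss £14.6.
Maximum loss: £181.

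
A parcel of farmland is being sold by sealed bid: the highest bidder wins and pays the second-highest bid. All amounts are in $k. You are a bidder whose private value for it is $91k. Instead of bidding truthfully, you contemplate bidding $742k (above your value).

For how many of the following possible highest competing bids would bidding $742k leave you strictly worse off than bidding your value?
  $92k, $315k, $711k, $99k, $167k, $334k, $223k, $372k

The deviation hurts exactly when the highest competing bid lies strictly between $91k and $742k — overbidding then wins at a price above your value.
$92k: inside the interval → strictly worse (loss $1k).
$315k: inside the interval → strictly worse (loss $224k).
$711k: inside the interval → strictly worse (loss $620k).
$99k: inside the interval → strictly worse (loss $8k).
$167k: inside the interval → strictly worse (loss $76k).
$334k: inside the interval → strictly worse (loss $243k).
$223k: inside the interval → strictly worse (loss $132k).
$372k: inside the interval → strictly worse (loss $281k).
Count: 8.

8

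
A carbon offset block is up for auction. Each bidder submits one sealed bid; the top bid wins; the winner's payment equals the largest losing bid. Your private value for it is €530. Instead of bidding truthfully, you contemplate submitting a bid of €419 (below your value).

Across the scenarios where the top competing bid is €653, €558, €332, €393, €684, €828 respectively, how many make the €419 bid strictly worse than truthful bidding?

0

The deviation hurts exactly when the highest competing bid lies strictly between €419 and €530 — underbidding then forfeits a profitable win.
€653: above both → same outcome either way.
€558: above both → same outcome either way.
€332: below both → same outcome either way.
€393: below both → same outcome either way.
€684: above both → same outcome either way.
€828: above both → same outcome either way.
Count: 0.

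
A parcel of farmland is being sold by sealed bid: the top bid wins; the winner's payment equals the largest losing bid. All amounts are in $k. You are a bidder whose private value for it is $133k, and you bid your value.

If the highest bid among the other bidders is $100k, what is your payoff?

$33k

Your bid $133k exceeds the highest competing bid $100k, so you win.
In a second-price auction the winner pays the second-highest bid, $100k.
Payoff = value − price = $133k − $100k = $33k.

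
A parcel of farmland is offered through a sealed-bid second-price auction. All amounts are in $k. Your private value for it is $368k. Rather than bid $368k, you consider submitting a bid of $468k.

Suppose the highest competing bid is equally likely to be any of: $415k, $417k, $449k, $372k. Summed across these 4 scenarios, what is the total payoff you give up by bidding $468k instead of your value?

$181k

The deviation costs you only when the competing bid falls strictly between $368k and $468k; elsewhere both bids give the same outcome.
$415k: truthful payoff $0k, deviation payoff −$47k → loss $47k.
$417k: truthful payoff $0k, deviation payoff −$49k → loss $49k.
$449k: truthful payoff $0k, deviation payoff −$81k → loss $81k.
$372k: truthful payoff $0k, deviation payoff −$4k → loss $4k.
Total loss = $47k + $49k + $81k + $4k = $181k.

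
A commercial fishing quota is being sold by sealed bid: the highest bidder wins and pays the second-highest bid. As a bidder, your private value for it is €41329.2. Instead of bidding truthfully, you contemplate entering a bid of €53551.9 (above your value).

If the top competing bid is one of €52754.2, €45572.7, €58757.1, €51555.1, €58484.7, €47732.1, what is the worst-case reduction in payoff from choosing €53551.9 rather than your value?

€52754.2: truthful gives €0, deviation gives −€11425 → loss €11425.
€45572.7: truthful gives €0, deviation gives −€4243.5 → loss €4243.5.
€58757.1: same outcome either way → loss €0.
€51555.1: truthful gives €0, deviation gives −€10225.9 → loss €10225.9.
€58484.7: same outcome either way → loss €0.
€47732.1: truthful gives €0, deviation gives −€6402.9 → loss €6402.9.
Maximum loss: €11425.

€11425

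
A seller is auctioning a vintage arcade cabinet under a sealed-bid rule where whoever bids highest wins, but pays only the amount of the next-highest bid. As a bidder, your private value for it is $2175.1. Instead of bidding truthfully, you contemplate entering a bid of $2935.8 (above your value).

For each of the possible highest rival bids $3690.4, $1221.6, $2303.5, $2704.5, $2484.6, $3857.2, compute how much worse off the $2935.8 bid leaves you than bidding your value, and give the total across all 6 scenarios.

The deviation costs you only when the competing bid falls strictly between $2175.1 and $2935.8; elsewhere both bids give the same outcome.
$3690.4: outcomes coincide → loss $0.
$1221.6: outcomes coincide → loss $0.
$2303.5: truthful payoff $0, deviation payoff −$128.4 → loss $128.4.
$2704.5: truthful payoff $0, deviation payoff −$529.4 → loss $529.4.
$2484.6: truthful payoff $0, deviation payoff −$309.5 → loss $309.5.
$3857.2: outcomes coincide → loss $0.
Total loss = $128.4 + $529.4 + $309.5 = $967.3.
In a second-price auction your bid sets only whether you win, not what you pay, so bidding your true value is weakly dominant.

$967.3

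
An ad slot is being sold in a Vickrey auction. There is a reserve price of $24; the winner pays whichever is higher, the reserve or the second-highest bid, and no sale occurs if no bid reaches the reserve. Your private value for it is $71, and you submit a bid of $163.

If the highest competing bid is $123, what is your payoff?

Your bid $163 is the highest and exceeds the reserve.
Price = max(second-highest bid, reserve) = max($123, $24) = $123.
Payoff = $71 − $123 = −$52.

−$52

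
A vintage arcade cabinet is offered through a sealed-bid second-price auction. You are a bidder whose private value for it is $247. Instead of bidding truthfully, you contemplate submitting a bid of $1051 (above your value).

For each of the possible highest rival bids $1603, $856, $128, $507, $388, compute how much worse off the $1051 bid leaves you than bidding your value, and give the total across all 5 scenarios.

The deviation costs you only when the competing bid falls strictly between $247 and $1051; elsewhere both bids give the same outcome.
$1603: outcomes coincide → loss $0.
$856: truthful payoff $0, deviation payoff −$609 → loss $609.
$128: outcomes coincide → loss $0.
$507: truthful payoff $0, deviation payoff −$260 → loss $260.
$388: truthful payoff $0, deviation payoff −$141 → loss $141.
Total loss = $609 + $260 + $141 = $1010.

$1010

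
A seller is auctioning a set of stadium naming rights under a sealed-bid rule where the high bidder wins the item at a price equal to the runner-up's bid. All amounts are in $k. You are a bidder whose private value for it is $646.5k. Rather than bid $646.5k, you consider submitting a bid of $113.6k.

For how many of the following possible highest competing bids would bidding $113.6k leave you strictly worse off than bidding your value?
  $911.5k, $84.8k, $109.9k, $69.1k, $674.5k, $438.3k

1

The deviation hurts exactly when the highest competing bid lies strictly between $113.6k and $646.5k — underbidding then forfeits a profitable win.
$911.5k: above both → same outcome either way.
$84.8k: below both → same outcome either way.
$109.9k: below both → same outcome either way.
$69.1k: below both → same outcome either way.
$674.5k: above both → same outcome either way.
$438.3k: inside the interval → strictly worse (loss $208.2k).
Count: 1.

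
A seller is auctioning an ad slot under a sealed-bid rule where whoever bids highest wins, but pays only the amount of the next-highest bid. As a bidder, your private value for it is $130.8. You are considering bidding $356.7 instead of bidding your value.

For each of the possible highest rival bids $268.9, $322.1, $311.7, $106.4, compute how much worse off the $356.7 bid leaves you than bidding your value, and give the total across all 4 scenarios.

$510.3

The deviation costs you only when the competing bid falls strictly between $130.8 and $356.7; elsewhere both bids give the same outcome.
$268.9: truthful payoff $0, deviation payoff −$138.1 → loss $138.1.
$322.1: truthful payoff $0, deviation payoff −$191.3 → loss $191.3.
$311.7: truthful payoff $0, deviation payoff −$180.9 → loss $180.9.
$106.4: outcomes coincide → loss $0.
Total loss = $138.1 + $191.3 + $180.9 = $510.3.
Because the price is fixed by the runner-up's bid, deviating from your value can only change a good outcome into a bad one — never the reverse.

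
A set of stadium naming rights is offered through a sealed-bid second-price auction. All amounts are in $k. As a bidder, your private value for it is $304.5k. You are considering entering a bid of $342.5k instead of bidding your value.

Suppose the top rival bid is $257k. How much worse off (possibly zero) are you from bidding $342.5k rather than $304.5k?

Bidding your value $304.5k: you win (since $304.5k > $257k) and pay $257k. Payoff $47.5k.
Bidding $342.5k: you win and pay $257k. Payoff $304.5k − $257k = $47.5k.
Difference = $47.5k − $47.5k = $0k; both bids lead to the same outcome because the competing bid is below both your value and your alternative bid.

$0k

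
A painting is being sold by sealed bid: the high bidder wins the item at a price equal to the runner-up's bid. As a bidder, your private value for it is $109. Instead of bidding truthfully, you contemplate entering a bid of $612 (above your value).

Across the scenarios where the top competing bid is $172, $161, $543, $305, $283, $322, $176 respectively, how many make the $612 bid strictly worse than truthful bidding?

7

The deviation hurts exactly when the highest competing bid lies strictly between $109 and $612 — overbidding then wins at a price above your value.
$172: inside the interval → strictly worse (loss $63).
$161: inside the interval → strictly worse (loss $52).
$543: inside the interval → strictly worse (loss $434).
$305: inside the interval → strictly worse (loss $196).
$283: inside the interval → strictly worse (loss $174).
$322: inside the interval → strictly worse (loss $213).
$176: inside the interval → strictly worse (loss $67).
Count: 7.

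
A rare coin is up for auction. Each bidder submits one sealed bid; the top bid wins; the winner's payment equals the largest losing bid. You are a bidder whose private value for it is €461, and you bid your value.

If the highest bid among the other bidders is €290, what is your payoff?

€171

Your bid €461 exceeds the highest competing bid €290, so you win.
In a second-price auction the winner pays the second-highest bid, €290.
Payoff = value − price = €461 − €290 = €171.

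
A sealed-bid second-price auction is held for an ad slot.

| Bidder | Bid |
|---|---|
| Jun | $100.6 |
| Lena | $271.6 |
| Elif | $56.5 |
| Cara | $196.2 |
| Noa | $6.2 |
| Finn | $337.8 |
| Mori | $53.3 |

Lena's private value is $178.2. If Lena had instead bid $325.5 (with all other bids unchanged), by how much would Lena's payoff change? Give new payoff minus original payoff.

The highest bid among the other bidders is $337.8; Lena's bid doesn't change that.
Original bid $271.6: Lena is not highest (top rival bid is $337.8); payoff $0.
Alternative bid $325.5: Lena is not highest (top rival bid is $337.8); payoff $0.
Change in payoff = $0 − ($0) = $0.

$0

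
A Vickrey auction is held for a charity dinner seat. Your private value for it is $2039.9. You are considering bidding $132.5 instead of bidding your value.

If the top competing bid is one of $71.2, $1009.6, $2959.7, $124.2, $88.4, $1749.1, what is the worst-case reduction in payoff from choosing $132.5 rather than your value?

$71.2: same outcome either way → loss $0.
$1009.6: truthful gives $1030.3, deviation gives $0 → loss $1030.3.
$2959.7: same outcome either way → loss $0.
$124.2: same outcome either way → loss $0.
$88.4: same outcome either way → loss $0.
$1749.1: truthful gives $290.8, deviation gives $0 → loss $290.8.
Maximum loss: $1030.3.

$1030.3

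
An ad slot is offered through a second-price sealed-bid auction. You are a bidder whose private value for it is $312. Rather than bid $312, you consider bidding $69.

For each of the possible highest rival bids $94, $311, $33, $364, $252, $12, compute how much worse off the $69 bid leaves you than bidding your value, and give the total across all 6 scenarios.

$279

The deviation costs you only when the competing bid falls strictly between $69 and $312; elsewhere both bids give the same outcome.
$94: truthful payoff $218, deviation payoff $0 → loss $218.
$311: truthful payoff $1, deviation payoff $0 → loss $1.
$33: outcomes coincide → loss $0.
$364: outcomes coincide → loss $0.
$252: truthful payoff $60, deviation payoff $0 → loss $60.
$12: outcomes coincide → loss $0.
Total loss = $218 + $1 + $60 = $279.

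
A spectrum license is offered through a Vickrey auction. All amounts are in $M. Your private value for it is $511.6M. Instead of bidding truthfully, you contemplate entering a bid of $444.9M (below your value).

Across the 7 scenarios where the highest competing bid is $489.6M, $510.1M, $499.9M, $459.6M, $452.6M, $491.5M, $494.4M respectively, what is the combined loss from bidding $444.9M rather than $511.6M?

$183.5M

The deviation costs you only when the competing bid falls strictly between $444.9M and $511.6M; elsewhere both bids give the same outcome.
$489.6M: truthful payoff $22M, deviation payoff $0M → loss $22M.
$510.1M: truthful payoff $1.5M, deviation payoff $0M → loss $1.5M.
$499.9M: truthful payoff $11.7M, deviation payoff $0M → loss $11.7M.
$459.6M: truthful payoff $52M, deviation payoff $0M → loss $52M.
$452.6M: truthful payoff $59M, deviation payoff $0M → loss $59M.
$491.5M: truthful payoff $20.1M, deviation payoff $0M → loss $20.1M.
$494.4M: truthful payoff $17.2M, deviation payoff $0M → loss $17.2M.
Total loss = $22M + $1.5M + $11.7M + $52M + $59M + $20.1M + $17.2M = $183.5M.
In a second-price auction your bid sets only whether you win, not what you pay, so bidding your true value is weakly dominant.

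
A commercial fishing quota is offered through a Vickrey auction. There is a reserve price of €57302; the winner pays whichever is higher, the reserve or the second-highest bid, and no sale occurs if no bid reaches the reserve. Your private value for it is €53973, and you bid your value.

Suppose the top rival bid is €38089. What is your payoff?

Your bid €53973 is the highest bid but falls below the reserve €57302, so the item goes unsold. Payoff €0.

€0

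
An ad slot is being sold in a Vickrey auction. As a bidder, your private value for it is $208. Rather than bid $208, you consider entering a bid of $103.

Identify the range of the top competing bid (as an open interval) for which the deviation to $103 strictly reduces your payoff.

If the competing bid is below $103, both bids win at the same price — no difference.
If it is above $208, both bids lose — no difference.
If it lies strictly between $103 and $208, bidding your value wins at a price below your value (positive payoff) while bidding $103 loses (payoff 0).
So the deviation strictly hurts on the open interval ($103, $208).

($103, $208)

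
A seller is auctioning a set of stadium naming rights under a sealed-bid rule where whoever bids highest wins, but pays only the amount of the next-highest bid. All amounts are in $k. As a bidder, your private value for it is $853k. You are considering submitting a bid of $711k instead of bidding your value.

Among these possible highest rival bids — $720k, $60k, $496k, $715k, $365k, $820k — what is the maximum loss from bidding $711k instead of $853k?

$138k

$720k: truthful gives $133k, deviation gives $0k → loss $133k.
$60k: same outcome either way → loss $0k.
$496k: same outcome either way → loss $0k.
$715k: truthful gives $138k, deviation gives $0k → loss $138k.
$365k: same outcome either way → loss $0k.
$820k: truthful gives $33k, deviation gives $0k → loss $33k.
Maximum loss: $138k.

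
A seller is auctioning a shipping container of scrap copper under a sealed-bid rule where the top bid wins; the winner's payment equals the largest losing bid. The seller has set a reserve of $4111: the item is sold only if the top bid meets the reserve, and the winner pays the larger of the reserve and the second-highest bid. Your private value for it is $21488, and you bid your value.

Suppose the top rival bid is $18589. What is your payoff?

Your bid $21488 is the highest and exceeds the reserve.
Price = max(second-highest bid, reserve) = max($18589, $4111) = $18589.
Payoff = $21488 − $18589 = $2899.

$2899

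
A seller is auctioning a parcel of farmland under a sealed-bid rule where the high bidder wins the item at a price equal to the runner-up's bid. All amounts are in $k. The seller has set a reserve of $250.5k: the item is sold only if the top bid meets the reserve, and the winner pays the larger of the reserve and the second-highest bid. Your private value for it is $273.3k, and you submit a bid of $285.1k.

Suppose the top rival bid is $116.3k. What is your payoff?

Your bid $285.1k is the highest and exceeds the reserve.
Price = max(second-highest bid, reserve) = max($116.3k, $250.5k) = $250.5k.
Payoff = $273.3k − $250.5k = $22.8k.

$22.8k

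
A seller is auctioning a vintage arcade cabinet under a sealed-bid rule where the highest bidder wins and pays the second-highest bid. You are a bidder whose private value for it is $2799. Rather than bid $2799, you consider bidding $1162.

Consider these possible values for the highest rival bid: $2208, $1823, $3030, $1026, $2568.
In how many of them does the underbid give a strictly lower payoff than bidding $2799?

3

The deviation hurts exactly when the highest competing bid lies strictly between $1162 and $2799 — underbidding then forfeits a profitable win.
$2208: inside the interval → strictly worse (loss $591).
$1823: inside the interval → strictly worse (loss $976).
$3030: above both → same outcome either way.
$1026: below both → same outcome either way.
$2568: inside the interval → strictly worse (loss $231).
Count: 3.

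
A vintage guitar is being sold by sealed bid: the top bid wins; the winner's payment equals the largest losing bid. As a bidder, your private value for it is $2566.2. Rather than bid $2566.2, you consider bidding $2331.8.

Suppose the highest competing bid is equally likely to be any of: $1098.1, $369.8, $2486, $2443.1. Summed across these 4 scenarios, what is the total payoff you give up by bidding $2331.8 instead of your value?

The deviation costs you only when the competing bid falls strictly between $2331.8 and $2566.2; elsewhere both bids give the same outcome.
$1098.1: outcomes coincide → loss $0.
$369.8: outcomes coincide → loss $0.
$2486: truthful payoff $80.2, deviation payoff $0 → loss $80.2.
$2443.1: truthful payoff $123.1, deviation payoff $0 → loss $123.1.
Total loss = $80.2 + $123.1 = $203.3.
In a second-price auction your bid sets only whether you win, not what you pay, so bidding your true value is weakly dominant.

$203.3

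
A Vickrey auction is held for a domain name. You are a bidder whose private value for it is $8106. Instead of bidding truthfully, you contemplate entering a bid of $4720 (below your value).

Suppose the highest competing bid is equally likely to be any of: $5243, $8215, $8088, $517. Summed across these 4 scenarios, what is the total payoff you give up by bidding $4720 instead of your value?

$2881

The deviation costs you only when the competing bid falls strictly between $4720 and $8106; elsewhere both bids give the same outcome.
$5243: truthful payoff $2863, deviation payoff $0 → loss $2863.
$8215: outcomes coincide → loss $0.
$8088: truthful payoff $18, deviation payoff $0 → loss $18.
$517: outcomes coincide → loss $0.
Total loss = $2863 + $18 = $2881.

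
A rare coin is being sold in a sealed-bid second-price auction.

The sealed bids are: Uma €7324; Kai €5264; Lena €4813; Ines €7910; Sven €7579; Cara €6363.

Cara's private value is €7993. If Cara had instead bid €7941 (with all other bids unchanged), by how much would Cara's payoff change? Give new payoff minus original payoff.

The highest bid among the other bidders is €7910; Cara's bid doesn't change that.
Original bid €6363: Cara is not highest (top rival bid is €7910); payoff €0.
Alternative bid €7941: Cara is highest, pays the top rival bid €7910; payoff €7993 − €7910 = €83.
Change in payoff = €83 − (€0) = €83.

€83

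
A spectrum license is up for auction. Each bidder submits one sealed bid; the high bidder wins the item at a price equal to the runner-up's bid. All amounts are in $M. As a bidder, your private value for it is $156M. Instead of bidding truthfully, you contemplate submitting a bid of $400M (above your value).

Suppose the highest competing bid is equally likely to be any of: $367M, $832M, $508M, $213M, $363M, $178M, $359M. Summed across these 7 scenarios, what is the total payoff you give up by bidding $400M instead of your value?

$700M

The deviation costs you only when the competing bid falls strictly between $156M and $400M; elsewhere both bids give the same outcome.
$367M: truthful payoff $0M, deviation payoff −$211M → loss $211M.
$832M: outcomes coincide → loss $0M.
$508M: outcomes coincide → loss $0M.
$213M: truthful payoff $0M, deviation payoff −$57M → loss $57M.
$363M: truthful payoff $0M, deviation payoff −$207M → loss $207M.
$178M: truthful payoff $0M, deviation payoff −$22M → loss $22M.
$359M: truthful payoff $0M, deviation payoff −$203M → loss $203M.
Total loss = $211M + $57M + $207M + $22M + $203M = $700M.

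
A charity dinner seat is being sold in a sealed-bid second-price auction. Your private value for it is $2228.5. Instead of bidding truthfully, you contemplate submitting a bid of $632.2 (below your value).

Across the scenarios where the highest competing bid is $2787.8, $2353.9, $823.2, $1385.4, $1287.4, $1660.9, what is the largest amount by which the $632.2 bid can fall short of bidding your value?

$1405.3

$2787.8: same outcome either way → loss $0.
$2353.9: same outcome either way → loss $0.
$823.2: truthful gives $1405.3, deviation gives $0 → loss $1405.3.
$1385.4: truthful gives $843.1, deviation gives $0 → loss $843.1.
$1287.4: truthful gives $941.1, deviation gives $0 → loss $941.1.
$1660.9: truthful gives $567.6, deviation gives $0 → loss $567.6.
Maximum loss: $1405.3.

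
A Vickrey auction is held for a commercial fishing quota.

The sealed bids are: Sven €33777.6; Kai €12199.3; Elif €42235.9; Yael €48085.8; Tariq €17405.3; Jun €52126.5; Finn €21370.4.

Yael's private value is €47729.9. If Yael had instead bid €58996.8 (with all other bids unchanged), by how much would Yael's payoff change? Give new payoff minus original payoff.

−€4396.6

The highest bid among the other bidders is €52126.5; Yael's bid doesn't change that.
Original bid €48085.8: Yael is not highest (top rival bid is €52126.5); payoff €0.
Alternative bid €58996.8: Yael is highest, pays the top rival bid €52126.5; payoff €47729.9 − €52126.5 = −€4396.6.
Change in payoff = −€4396.6 − (€0) = −€4396.6.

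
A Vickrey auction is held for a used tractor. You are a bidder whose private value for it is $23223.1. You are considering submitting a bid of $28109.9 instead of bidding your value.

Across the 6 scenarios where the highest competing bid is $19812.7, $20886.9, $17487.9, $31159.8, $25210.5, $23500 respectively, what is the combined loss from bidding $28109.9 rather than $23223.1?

$2264.3

The deviation costs you only when the competing bid falls strictly between $23223.1 and $28109.9; elsewhere both bids give the same outcome.
$19812.7: outcomes coincide → loss $0.
$20886.9: outcomes coincide → loss $0.
$17487.9: outcomes coincide → loss $0.
$31159.8: outcomes coincide → loss $0.
$25210.5: truthful payoff $0, deviation payoff −$1987.4 → loss $1987.4.
$23500: truthful payoff $0, deviation payoff −$276.9 → loss $276.9.
Total loss = $1987.4 + $276.9 = $2264.3.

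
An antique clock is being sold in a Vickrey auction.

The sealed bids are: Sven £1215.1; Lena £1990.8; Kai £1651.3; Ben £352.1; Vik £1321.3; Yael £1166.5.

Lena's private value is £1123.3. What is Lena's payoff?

−£528

Highest bid: Lena at £1990.8, so Lena wins.
Second-highest bid: Kai at £1651.3 — that is the price the winner pays.
Lena's payoff = value − price = £1123.3 − £1651.3 = −£528.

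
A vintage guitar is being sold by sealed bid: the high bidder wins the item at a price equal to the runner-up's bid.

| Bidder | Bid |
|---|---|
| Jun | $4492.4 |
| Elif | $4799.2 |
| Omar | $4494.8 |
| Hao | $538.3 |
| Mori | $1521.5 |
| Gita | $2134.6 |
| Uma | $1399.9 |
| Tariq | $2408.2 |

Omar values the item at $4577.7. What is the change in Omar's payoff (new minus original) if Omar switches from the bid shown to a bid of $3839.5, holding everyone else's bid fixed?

$0

The highest bid among the other bidders is $4799.2; Omar's bid doesn't change that.
Original bid $4494.8: Omar is not highest (top rival bid is $4799.2); payoff $0.
Alternative bid $3839.5: Omar is not highest (top rival bid is $4799.2); payoff $0.
Change in payoff = $0 − ($0) = $0.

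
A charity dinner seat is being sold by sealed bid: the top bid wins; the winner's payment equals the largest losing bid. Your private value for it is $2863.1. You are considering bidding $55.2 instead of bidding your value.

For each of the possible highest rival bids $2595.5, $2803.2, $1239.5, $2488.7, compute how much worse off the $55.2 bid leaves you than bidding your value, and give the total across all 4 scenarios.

The deviation costs you only when the competing bid falls strictly between $55.2 and $2863.1; elsewhere both bids give the same outcome.
$2595.5: truthful payoff $267.6, deviation payoff $0 → loss $267.6.
$2803.2: truthful payoff $59.9, deviation payoff $0 → loss $59.9.
$1239.5: truthful payoff $1623.6, deviation payoff $0 → loss $1623.6.
$2488.7: truthful payoff $374.4, deviation payoff $0 → loss $374.4.
Total loss = $267.6 + $59.9 + $1623.6 + $374.4 = $2325.5.

$2325.5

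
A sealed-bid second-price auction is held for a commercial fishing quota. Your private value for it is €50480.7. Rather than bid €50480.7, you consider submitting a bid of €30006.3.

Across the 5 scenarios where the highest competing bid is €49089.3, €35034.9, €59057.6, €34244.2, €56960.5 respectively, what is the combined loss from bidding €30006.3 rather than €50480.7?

The deviation costs you only when the competing bid falls strictly between €30006.3 and €50480.7; elsewhere both bids give the same outcome.
€49089.3: truthful payoff €1391.4, deviation payoff €0 → loss €1391.4.
€35034.9: truthful payoff €15445.8, deviation payoff €0 → loss €15445.8.
€59057.6: outcomes coincide → loss €0.
€34244.2: truthful payoff €16236.5, deviation payoff €0 → loss €16236.5.
€56960.5: outcomes coincide → loss €0.
Total loss = €1391.4 + €15445.8 + €16236.5 = €33073.7.

€33073.7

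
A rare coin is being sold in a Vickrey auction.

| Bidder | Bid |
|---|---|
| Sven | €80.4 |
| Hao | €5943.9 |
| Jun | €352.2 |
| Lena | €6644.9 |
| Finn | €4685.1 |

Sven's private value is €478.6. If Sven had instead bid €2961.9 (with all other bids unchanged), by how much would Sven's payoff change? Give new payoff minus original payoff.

The highest bid among the other bidders is €6644.9; Sven's bid doesn't change that.
Original bid €80.4: Sven is not highest (top rival bid is €6644.9); payoff €0.
Alternative bid €2961.9: Sven is not highest (top rival bid is €6644.9); payoff €0.
Change in payoff = €0 − (€0) = €0.

€0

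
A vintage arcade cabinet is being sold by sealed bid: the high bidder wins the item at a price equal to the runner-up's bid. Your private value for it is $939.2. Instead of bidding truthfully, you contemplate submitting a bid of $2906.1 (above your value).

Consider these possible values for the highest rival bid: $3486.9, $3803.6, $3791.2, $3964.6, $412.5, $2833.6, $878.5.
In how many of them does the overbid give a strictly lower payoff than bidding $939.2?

1

The deviation hurts exactly when the highest competing bid lies strictly between $939.2 and $2906.1 — overbidding then wins at a price above your value.
$3486.9: above both → same outcome either way.
$3803.6: above both → same outcome either way.
$3791.2: above both → same outcome either way.
$3964.6: above both → same outcome either way.
$412.5: below both → same outcome either way.
$2833.6: inside the interval → strictly worse (loss $1894.4).
$878.5: below both → same outcome either way.
Count: 1.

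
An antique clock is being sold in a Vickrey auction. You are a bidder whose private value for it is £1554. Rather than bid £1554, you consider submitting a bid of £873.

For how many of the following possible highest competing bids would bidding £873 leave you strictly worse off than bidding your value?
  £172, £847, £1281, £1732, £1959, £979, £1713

The deviation hurts exactly when the highest competing bid lies strictly between £873 and £1554 — underbidding then forfeits a profitable win.
£172: below both → same outcome either way.
£847: below both → same outcome either way.
£1281: inside the interval → strictly worse (loss £273).
£1732: above both → same outcome either way.
£1959: above both → same outcome either way.
£979: inside the interval → strictly worse (loss £575).
£1713: above both → same outcome either way.
Count: 2.

2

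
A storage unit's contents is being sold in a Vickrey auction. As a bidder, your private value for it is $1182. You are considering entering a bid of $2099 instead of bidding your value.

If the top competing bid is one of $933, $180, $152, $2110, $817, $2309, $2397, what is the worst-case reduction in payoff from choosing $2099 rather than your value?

$0

$933: same outcome either way → loss $0.
$180: same outcome either way → loss $0.
$152: same outcome either way → loss $0.
$2110: same outcome either way → loss $0.
$817: same outcome either way → loss $0.
$2309: same outcome either way → loss $0.
$2397: same outcome either way → loss $0.
Maximum loss: $0.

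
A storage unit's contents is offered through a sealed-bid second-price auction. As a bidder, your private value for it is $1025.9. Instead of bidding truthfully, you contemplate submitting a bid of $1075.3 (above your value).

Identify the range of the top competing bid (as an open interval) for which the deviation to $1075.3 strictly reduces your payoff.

If the competing bid is below $1025.9, both bids win at the same price — no difference.
If it is above $1075.3, both bids lose — no difference.
If it lies strictly between $1025.9 and $1075.3, bidding your value loses (payoff 0) while bidding $1075.3 wins at a price above your value (payoff negative).
So the deviation strictly hurts on the open interval ($1025.9, $1075.3).
In a second-price auction your bid sets only whether you win, not what you pay, so bidding your true value is weakly dominant.

($1025.9, $1075.3)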